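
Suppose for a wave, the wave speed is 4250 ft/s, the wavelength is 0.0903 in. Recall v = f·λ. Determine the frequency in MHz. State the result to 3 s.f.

0.565 MHz

Rearranging: f = v/λ.
v = 4250 ft/s = 1295 m/s; λ = 0.0903 in = 0.002294 m.
f = 5.648×10^5 Hz
5.648×10^5 Hz × (1 MHz / 1.000×10^6 Hz) = 0.5648 MHz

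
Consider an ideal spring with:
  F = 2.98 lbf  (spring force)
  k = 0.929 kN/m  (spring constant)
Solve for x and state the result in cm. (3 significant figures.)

1.43 cm

Rearranging F = k·x for x: x = F/k.
F = 2.98 lbf = 13.26 N; k = 0.929 kN/m = 929.0 N/m.
x = 0.01427 m
0.01427 m × (1 cm / 0.01000 m) = 1.427 cm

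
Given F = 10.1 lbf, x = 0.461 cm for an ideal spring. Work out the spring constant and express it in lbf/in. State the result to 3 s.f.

55.6 lbf/in

Rearranging F = k·x for k: k = F/x.
F = 10.1 lbf = 44.93 N; x = 0.461 cm = 0.004610 m.
k = 9746 N/m
9746 N/m × (1 lbf/in / 175.1 N/m) = 55.65 lbf/in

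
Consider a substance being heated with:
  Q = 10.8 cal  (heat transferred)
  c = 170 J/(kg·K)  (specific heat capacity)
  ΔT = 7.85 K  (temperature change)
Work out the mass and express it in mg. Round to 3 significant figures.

Solving Q = m·c·ΔT for m: m = Q/(c·ΔT).
Q = 10.8 cal = 45.19 J; c = 170 J/(kg·K); ΔT = 7.85 K.
m = 0.03386 kg
0.03386 kg × (1 mg / 1.000×10^-6 kg) = 33861 mg

33900 mg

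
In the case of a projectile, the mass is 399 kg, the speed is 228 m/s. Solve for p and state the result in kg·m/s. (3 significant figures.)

91000 kg·m/s

Directly: p = mv.
m = 399 kg; v = 228 m/s.
p = 90972 kg·m/s  (the unit combination reduces to kg·m/s = kg·m/s)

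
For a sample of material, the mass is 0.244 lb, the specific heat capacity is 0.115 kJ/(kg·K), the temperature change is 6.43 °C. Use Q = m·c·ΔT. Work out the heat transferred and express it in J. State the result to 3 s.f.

Directly: Q = mcΔT.
m = 0.244 lb = 0.1107 kg; c = 0.115 kJ/(kg·K) = 115.0 J/(kg·K); ΔT = 6.43 °C = 6.430 K.
Q = 81.84 J

81.8 J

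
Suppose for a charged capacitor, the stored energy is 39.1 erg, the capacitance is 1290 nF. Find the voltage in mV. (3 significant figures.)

2460 mV

Rearranging E = ½C·V² for V: V = √(2E/C).
E = 39.1 erg = 3.910×10^-6 J; C = 1290 nF = 1.290×10^-6 F.
V = 2.462 V
2.462 V × (1 mV / 0.001000 V) = 2462 mV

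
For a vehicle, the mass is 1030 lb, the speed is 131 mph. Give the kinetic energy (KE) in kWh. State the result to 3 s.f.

0.223 kWh

Directly: KE = ½mv².
m = 1030 lb = 467.2 kg; v = 131 mph = 58.56 m/s.
KE = 8.011×10^5 J  (the unit combination reduces to kg·m²/s² = J)
8.011×10^5 J × (1 kWh / 3.600×10^6 J) = 0.2225 kWh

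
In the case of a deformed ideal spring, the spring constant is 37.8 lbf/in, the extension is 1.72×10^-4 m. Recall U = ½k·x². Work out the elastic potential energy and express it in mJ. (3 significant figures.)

0.0979 mJ

U is given directly by: U = ½kx².
k = 37.8 lbf/in = 6620 N/m; x = 1.72×10^-4 m.
U = 9.792×10^-5 J
9.792×10^-5 J × (1 mJ / 0.001000 J) = 0.09792 mJ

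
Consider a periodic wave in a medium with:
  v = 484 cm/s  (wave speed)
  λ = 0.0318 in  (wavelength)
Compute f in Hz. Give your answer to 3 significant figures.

5990 Hz

Rearranging v = f·λ for f: f = v/λ.
v = 484 cm/s = 4.840 m/s; λ = 0.0318 in = 8.077×10^-4 m.
f = 5992 Hz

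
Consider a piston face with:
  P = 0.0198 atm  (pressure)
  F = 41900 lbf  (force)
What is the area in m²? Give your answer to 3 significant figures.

Solving P = F/A for A: A = F/P.
P = 0.0198 atm = 2006 Pa; F = 41900 lbf = 1.864×10^5 N.
A = 92.90 m²

92.9 m²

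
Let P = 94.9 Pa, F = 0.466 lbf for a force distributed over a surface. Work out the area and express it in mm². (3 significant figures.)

Rearranging: A = F/P.
P = 94.9 Pa; F = 0.466 lbf = 2.073 N.
A = 0.02184 m²
0.02184 m² × (1 mm² / 1.000×10^-6 m²) = 21843 mm²

21800 mm²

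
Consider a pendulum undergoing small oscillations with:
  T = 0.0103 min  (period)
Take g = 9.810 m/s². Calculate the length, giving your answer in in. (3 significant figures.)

3.74 in

Rearranging: L = g·(T/2π)².
T = 0.0103 min = 0.6180 s; g = 9.810 m/s².
L = 0.09490 m
0.09490 m × (1 in / 0.02540 m) = 3.736 in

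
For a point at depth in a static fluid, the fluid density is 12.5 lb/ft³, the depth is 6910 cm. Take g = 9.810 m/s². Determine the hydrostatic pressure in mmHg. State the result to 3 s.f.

P is given directly by: P = ρgh.
ρ = 12.5 lb/ft³ = 200.2 kg/m³; h = 6910 cm = 69.10 m; g = 9.810 m/s².
P = 1.357×10^5 Pa
1.357×10^5 Pa × (1 mmHg / 133.3 Pa) = 1018 mmHg

1020 mmHg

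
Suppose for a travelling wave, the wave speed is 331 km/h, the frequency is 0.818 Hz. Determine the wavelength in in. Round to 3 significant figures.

4430 in

Rearranging: λ = v/f.
v = 331 km/h = 91.94 m/s; f = 0.818 Hz.
λ = 112.4 m
112.4 m × (1 in / 0.02540 m) = 4425 in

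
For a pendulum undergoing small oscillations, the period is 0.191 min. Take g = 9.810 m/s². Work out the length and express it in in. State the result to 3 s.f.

1280 in

Rearranging T = 2π√(L/g) for L: L = g·(T/2π)².
T = 0.191 min = 11.46 s; g = 9.810 m/s².
L = 32.63 m
32.63 m × (1 in / 0.02540 m) = 1285 in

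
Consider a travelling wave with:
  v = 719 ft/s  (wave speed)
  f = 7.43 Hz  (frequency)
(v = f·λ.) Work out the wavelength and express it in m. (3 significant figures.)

Rearranging v = f·λ for λ: λ = v/f.
v = 719 ft/s = 219.2 m/s; f = 7.43 Hz.
λ = 29.50 m

29.5 m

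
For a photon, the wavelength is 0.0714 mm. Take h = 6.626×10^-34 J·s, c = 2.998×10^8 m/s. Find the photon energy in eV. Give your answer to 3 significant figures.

0.0174 eV

E is given directly by: E = hc/λ.
λ = 0.0714 mm = 7.140×10^-5 m; h = 6.626×10^-34 J·s; c = 2.998×10^8 m/s.
E = 2.782×10^-21 J
2.782×10^-21 J × (1 eV / 1.602×10^-19 J) = 0.01736 eV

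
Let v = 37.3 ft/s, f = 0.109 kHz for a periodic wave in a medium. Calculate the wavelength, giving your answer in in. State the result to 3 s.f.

Solving v = f·λ for λ: λ = v/f.
v = 37.3 ft/s = 11.37 m/s; f = 0.109 kHz = 109.0 Hz.
λ = 0.1043 m
0.1043 m × (1 in / 0.02540 m) = 4.106 in

4.11 in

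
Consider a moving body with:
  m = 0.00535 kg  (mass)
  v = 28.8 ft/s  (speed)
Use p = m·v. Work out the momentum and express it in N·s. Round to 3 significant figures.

p is given directly by: p = mv.
m = 0.00535 kg; v = 28.8 ft/s = 8.778 m/s.
p = 0.04696 kg·m/s
Since 1 N·s = 1 kg·m/s, 0.04696 N·s.

0.0470 N·s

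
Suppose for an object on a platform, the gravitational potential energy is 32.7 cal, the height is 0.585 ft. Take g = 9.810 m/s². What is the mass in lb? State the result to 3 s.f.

172 lb

Solving PE = m·g·h for m: m = PE/(g·h).
PE = 32.7 cal = 136.8 J; h = 0.585 ft = 0.1783 m; g = 9.810 m/s².
m = 78.22 kg
78.22 kg × (1 lb / 0.4536 kg) = 172.4 lb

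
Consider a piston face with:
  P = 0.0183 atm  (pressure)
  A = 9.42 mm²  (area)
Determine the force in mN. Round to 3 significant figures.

17.5 mN

Rearranging: F = P·A.
P = 0.0183 atm = 1854 Pa; A = 9.42 mm² = 9.420×10^-6 m².
F = 0.01747 N
0.01747 N × (1 mN / 0.001000 N) = 17.47 mN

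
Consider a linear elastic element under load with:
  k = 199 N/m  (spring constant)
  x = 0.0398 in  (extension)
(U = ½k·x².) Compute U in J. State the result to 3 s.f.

Directly: U = ½kx².
k = 199 N/m; x = 0.0398 in = 0.001011 m.
U = 1.017×10^-4 J  (the unit combination reduces to kg·m²/s² = J)

1.02×10^-4 J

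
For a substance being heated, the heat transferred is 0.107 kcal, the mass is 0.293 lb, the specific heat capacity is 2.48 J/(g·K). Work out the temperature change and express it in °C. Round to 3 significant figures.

Rearranging Q = m·c·ΔT for ΔT: ΔT = Q/(m·c).
Q = 0.107 kcal = 447.7 J; m = 0.293 lb = 0.1329 kg; c = 2.48 J/(g·K) = 2480 J/(kg·K).
ΔT = 1.358 K
Since 1 °C = 1 K, 1.358 °C.

1.36 °C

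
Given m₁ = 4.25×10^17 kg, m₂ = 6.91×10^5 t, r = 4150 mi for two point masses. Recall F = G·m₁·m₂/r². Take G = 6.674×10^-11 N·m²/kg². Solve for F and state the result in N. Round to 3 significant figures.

Directly: F = Gm₁m₂/r².
m₁ = 4.25×10^17 kg; m₂ = 6.91×10^5 t = 6.910×10^8 kg; r = 4150 mi = 6.679×10^6 m; G = 6.674×10^-11 N·m²/kg².
F = 439.4 N

439 N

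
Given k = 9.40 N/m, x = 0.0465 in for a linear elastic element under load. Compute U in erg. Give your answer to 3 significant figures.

65.6 erg

U is given directly by: U = ½kx².
k = 9.40 N/m; x = 0.0465 in = 0.001181 m.
U = 6.556×10^-6 J
6.556×10^-6 J × (1 erg / 1.000×10^-7 J) = 65.56 erg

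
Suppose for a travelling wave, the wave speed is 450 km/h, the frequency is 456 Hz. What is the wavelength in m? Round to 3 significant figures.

Rearranging v = f·λ for λ: λ = v/f.
v = 450 km/h = 125.0 m/s; f = 456 Hz.
λ = 0.2741 m

0.274 m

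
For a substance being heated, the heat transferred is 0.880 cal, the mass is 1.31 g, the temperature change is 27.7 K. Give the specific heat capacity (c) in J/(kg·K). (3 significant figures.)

101 J/(kg·K)

Rearranging Q = m·c·ΔT for c: c = Q/(m·ΔT).
Q = 0.880 cal = 3.682 J; m = 1.31 g = 0.001310 kg; ΔT = 27.7 K.
c = 101.5 J/(kg·K)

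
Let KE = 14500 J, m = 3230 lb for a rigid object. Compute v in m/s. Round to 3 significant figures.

Rearranging KE = ½mv² for v: v = √(2·KE/m).
KE = 14500 J; m = 3230 lb = 1465 kg.
v = 4.449 m/s

4.45 m/s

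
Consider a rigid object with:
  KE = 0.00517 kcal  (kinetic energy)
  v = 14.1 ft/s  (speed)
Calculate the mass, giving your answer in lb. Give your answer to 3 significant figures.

5.16 lb

Rearranging: m = 2·KE/v².
KE = 0.00517 kcal = 21.63 J; v = 14.1 ft/s = 4.298 m/s.
m = 2.342 kg
2.342 kg × (1 lb / 0.4536 kg) = 5.164 lb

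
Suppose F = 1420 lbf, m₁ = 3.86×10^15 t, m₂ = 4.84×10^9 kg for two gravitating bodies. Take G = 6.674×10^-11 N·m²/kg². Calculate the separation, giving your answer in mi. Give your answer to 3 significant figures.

8730 mi

Rearranging F = G·m₁·m₂/r² for r: r = √(G·m₁m₂/F).
F = 1420 lbf = 6316 N; m₁ = 3.86×10^15 t = 3.860×10^18 kg; m₂ = 4.84×10^9 kg; G = 6.674×10^-11 N·m²/kg².
r = 1.405×10^7 m
1.405×10^7 m × (1 mi / 1609 m) = 8730 mi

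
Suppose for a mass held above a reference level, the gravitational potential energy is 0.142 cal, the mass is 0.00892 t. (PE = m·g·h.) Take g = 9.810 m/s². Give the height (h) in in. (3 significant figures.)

Rearranging: h = PE/(m·g).
PE = 0.142 cal = 0.5941 J; m = 0.00892 t = 8.920 kg; g = 9.810 m/s².
h = 0.006790 m
0.006790 m × (1 in / 0.02540 m) = 0.2673 in

0.267 in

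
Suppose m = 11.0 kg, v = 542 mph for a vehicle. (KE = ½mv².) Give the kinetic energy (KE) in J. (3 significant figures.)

Directly: KE = ½mv².
m = 11.0 kg; v = 542 mph = 242.3 m/s.
KE = 3.229×10^5 J  (the unit combination reduces to kg·m²/s² = J)

3.23×10^5 J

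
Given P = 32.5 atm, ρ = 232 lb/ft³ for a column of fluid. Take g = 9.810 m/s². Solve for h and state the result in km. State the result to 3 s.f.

Rearranging P = ρ·g·h for h: h = P/(ρ·g).
P = 32.5 atm = 3.293×10^6 Pa; ρ = 232 lb/ft³ = 3716 kg/m³; g = 9.810 m/s².
h = 90.33 m
90.33 m × (1 km / 1000 m) = 0.09033 km

0.0903 km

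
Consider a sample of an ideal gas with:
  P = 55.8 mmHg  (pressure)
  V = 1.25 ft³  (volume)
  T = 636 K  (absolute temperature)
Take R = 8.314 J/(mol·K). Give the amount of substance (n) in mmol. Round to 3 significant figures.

Solving PV = nRT for n: n = PV/(RT).
P = 55.8 mmHg = 7439 Pa; V = 1.25 ft³ = 0.03540 m³; T = 636 K; R = 8.314 J/(mol·K).
n = 0.04980 mol
0.04980 mol × (1 mmol / 0.001000 mol) = 49.80 mmol

49.8 mmol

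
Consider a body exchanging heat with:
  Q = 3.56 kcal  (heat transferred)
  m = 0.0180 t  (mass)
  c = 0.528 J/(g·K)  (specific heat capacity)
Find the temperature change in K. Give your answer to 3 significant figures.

1.57 K

Rearranging Q = m·c·ΔT for ΔT: ΔT = Q/(m·c).
Q = 3.56 kcal = 14895 J; m = 0.0180 t = 18.00 kg; c = 0.528 J/(g·K) = 528.0 J/(kg·K).
ΔT = 1.567 K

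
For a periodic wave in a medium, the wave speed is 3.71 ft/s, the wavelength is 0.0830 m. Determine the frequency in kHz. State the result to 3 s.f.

0.0136 kHz

Rearranging: f = v/λ.
v = 3.71 ft/s = 1.131 m/s; λ = 0.0830 m.
f = 13.62 Hz
13.62 Hz × (1 kHz / 1000 Hz) = 0.01362 kHz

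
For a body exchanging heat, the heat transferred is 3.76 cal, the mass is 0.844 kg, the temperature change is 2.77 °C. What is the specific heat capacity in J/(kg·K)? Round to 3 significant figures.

6.73 J/(kg·K)

Rearranging: c = Q/(m·ΔT).
Q = 3.76 cal = 15.73 J; m = 0.844 kg; ΔT = 2.77 °C = 2.770 K.
c = 6.729 J/(kg·K)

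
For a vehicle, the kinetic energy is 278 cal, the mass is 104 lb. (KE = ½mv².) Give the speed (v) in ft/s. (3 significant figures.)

Solving KE = ½mv² for v: v = √(2·KE/m).
KE = 278 cal = 1163 J; m = 104 lb = 47.17 kg.
v = 7.022 m/s
7.022 m/s × (1 ft/s / 0.3048 m/s) = 23.04 ft/s

23.0 ft/s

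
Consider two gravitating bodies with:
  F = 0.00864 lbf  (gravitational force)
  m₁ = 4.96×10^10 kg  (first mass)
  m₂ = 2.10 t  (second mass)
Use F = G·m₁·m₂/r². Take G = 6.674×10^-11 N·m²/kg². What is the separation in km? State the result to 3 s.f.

0.425 km

From Newton's law of gravitation: r = √(G·m₁m₂/F).
F = 0.00864 lbf = 0.03843 N; m₁ = 4.96×10^10 kg; m₂ = 2.10 t = 2100 kg; G = 6.674×10^-11 N·m²/kg².
r = 425.3 m
425.3 m × (1 km / 1000 m) = 0.4253 km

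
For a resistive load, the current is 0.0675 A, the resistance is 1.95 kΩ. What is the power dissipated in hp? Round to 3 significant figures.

0.0119 hp

Directly: P = I²R.
I = 0.0675 A; R = 1.95 kΩ = 1950 Ω.
P = 8.885 W
8.885 W × (1 hp / 745.7 W) = 0.01191 hp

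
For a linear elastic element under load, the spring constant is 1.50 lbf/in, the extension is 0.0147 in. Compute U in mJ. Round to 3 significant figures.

0.0183 mJ

U is given directly by: U = ½kx².
k = 1.50 lbf/in = 262.7 N/m; x = 0.0147 in = 3.734×10^-4 m.
U = 1.831×10^-5 J  (the unit combination reduces to kg·m²/s² = J)
1.831×10^-5 J × (1 mJ / 0.001000 J) = 0.01831 mJ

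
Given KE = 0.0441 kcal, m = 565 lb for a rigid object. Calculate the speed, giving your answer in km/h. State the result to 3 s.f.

Rearranging: v = √(2·KE/m).
KE = 0.0441 kcal = 184.5 J; m = 565 lb = 256.3 kg.
v = 1.200 m/s
1.200 m/s × (1 km/h / 0.2778 m/s) = 4.320 km/h

4.32 km/h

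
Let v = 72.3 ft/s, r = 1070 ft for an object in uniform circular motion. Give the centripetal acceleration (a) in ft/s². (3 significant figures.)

4.89 ft/s²

Directly: a = v²/r.
v = 72.3 ft/s = 22.04 m/s; r = 1070 ft = 326.1 m.
a = 1.489 m/s²
1.489 m/s² × (1 ft/s² / 0.3048 m/s²) = 4.885 ft/s²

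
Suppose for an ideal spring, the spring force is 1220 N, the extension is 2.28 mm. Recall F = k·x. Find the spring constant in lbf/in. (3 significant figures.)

From Hooke's law: k = F/x.
F = 1220 N; x = 2.28 mm = 0.002280 m.
k = 5.351×10^5 N/m
5.351×10^5 N/m × (1 lbf/in / 175.1 N/m) = 3055 lbf/in

3060 lbf/in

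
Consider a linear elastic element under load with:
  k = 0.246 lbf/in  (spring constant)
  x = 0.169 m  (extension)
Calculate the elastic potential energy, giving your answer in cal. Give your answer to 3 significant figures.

0.147 cal

Directly: U = ½kx².
k = 0.246 lbf/in = 43.08 N/m; x = 0.169 m.
U = 0.6152 J
0.6152 J × (1 cal / 4.184 J) = 0.1470 cal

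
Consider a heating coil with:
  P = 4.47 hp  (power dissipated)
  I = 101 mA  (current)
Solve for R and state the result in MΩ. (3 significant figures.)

0.327 MΩ

Rearranging P = I²R for R: R = P/I².
P = 4.47 hp = 3333 W; I = 101 mA = 0.1010 A.
R = 3.268×10^5 Ω
3.268×10^5 Ω × (1 MΩ / 1.000×10^6 Ω) = 0.3268 MΩ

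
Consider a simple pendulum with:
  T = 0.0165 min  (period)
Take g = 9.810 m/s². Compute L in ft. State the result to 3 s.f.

Solving T = 2π√(L/g) for L: L = g·(T/2π)².
T = 0.0165 min = 0.9900 s; g = 9.810 m/s².
L = 0.2435 m
0.2435 m × (1 ft / 0.3048 m) = 0.7990 ft

0.799 ft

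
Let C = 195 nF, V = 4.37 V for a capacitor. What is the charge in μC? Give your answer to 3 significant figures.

Solving C = Q/V for Q: Q = CV.
C = 195 nF = 1.950×10^-7 F; V = 4.37 V.
Q = 8.522×10^-7 C
8.522×10^-7 C × (1 μC / 1.000×10^-6 C) = 0.8522 μC

0.852 μC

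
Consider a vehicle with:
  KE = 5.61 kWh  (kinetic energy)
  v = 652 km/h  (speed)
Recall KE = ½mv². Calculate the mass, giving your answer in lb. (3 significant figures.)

Rearranging KE = ½mv² for m: m = 2·KE/v².
KE = 5.61 kWh = 2.020×10^7 J; v = 652 km/h = 181.1 m/s.
m = 1231 kg
1231 kg × (1 lb / 0.4536 kg) = 2715 lb

2710 lb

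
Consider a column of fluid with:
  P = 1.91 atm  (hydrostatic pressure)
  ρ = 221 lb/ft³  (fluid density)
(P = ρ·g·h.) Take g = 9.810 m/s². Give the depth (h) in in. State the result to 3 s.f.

219 in

Solving P = ρ·g·h for h: h = P/(ρ·g).
P = 1.91 atm = 1.935×10^5 Pa; ρ = 221 lb/ft³ = 3540 kg/m³; g = 9.810 m/s².
h = 5.573 m
5.573 m × (1 in / 0.02540 m) = 219.4 in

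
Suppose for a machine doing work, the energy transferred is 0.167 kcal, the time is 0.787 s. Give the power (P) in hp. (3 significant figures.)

1.19 hp

P is given directly by: P = W/t.
W = 0.167 kcal = 698.7 J; t = 0.787 s.
P = 887.8 W
887.8 W × (1 hp / 745.7 W) = 1.191 hp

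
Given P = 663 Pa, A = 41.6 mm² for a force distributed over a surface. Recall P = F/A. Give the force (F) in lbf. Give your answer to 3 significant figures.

Solving P = F/A for F: F = P·A.
P = 663 Pa; A = 41.6 mm² = 4.160×10^-5 m².
F = 0.02758 N
0.02758 N × (1 lbf / 4.448 N) = 0.006200 lbf

0.00620 lbf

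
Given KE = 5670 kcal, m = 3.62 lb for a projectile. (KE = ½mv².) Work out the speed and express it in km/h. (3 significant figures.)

Rearranging KE = ½mv² for v: v = √(2·KE/m).
KE = 5670 kcal = 2.372×10^7 J; m = 3.62 lb = 1.642 kg.
v = 5375 m/s
5375 m/s × (1 km/h / 0.2778 m/s) = 19352 km/h

19400 km/h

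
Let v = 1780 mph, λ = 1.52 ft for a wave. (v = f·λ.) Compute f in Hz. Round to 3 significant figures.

1720 Hz

Rearranging v = f·λ for f: f = v/λ.
v = 1780 mph = 795.7 m/s; λ = 1.52 ft = 0.4633 m.
f = 1718 Hz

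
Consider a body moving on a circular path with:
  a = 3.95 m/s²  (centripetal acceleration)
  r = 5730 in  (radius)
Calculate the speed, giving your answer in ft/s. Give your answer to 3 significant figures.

Solving a = v²/r for v: v = √(a·r).
a = 3.95 m/s²; r = 5730 in = 145.5 m.
v = 23.98 m/s
23.98 m/s × (1 ft/s / 0.3048 m/s) = 78.66 ft/s

78.7 ft/s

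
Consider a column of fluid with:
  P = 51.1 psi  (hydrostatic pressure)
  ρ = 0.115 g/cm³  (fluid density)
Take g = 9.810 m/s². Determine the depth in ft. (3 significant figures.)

1020 ft

Solving P = ρ·g·h for h: h = P/(ρ·g).
P = 51.1 psi = 3.523×10^5 Pa; ρ = 0.115 g/cm³ = 115.0 kg/m³; g = 9.810 m/s².
h = 312.3 m
312.3 m × (1 ft / 0.3048 m) = 1025 ft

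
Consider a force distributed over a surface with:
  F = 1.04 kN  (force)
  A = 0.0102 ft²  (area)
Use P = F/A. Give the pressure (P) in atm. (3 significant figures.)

P is given directly by: P = F/A.
F = 1.04 kN = 1040 N; A = 0.0102 ft² = 9.476×10^-4 m².
P = 1.097×10^6 Pa
1.097×10^6 Pa × (1 atm / 1.013×10^5 Pa) = 10.83 atm

10.8 atm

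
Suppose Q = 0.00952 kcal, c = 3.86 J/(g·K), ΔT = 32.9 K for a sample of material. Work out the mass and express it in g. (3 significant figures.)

Rearranging: m = Q/(c·ΔT).
Q = 0.00952 kcal = 39.83 J; c = 3.86 J/(g·K) = 3860 J/(kg·K); ΔT = 32.9 K.
m = 3.137×10^-4 kg
3.137×10^-4 kg × (1 g / 0.001000 kg) = 0.3137 g

0.314 g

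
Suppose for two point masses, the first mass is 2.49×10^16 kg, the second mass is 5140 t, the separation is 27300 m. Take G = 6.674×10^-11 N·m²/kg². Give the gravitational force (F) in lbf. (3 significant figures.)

F is given directly by: F = Gm₁m₂/r².
m₁ = 2.49×10^16 kg; m₂ = 5140 t = 5.140×10^6 kg; r = 27300 m; G = 6.674×10^-11 N·m²/kg².
F = 11461 N
11461 N × (1 lbf / 4.448 N) = 2577 lbf

2580 lbf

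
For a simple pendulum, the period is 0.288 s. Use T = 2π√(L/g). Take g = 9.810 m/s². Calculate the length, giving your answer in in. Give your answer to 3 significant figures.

0.811 in

Rearranging T = 2π√(L/g) for L: L = g·(T/2π)².
T = 0.288 s; g = 9.810 m/s².
L = 0.02061 m
0.02061 m × (1 in / 0.02540 m) = 0.8114 in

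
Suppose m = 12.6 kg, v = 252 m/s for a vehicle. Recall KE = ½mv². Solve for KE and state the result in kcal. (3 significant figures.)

95.6 kcal

KE is given directly by: KE = ½mv².
m = 12.6 kg; v = 252 m/s.
KE = 4.001×10^5 J  (the unit combination reduces to kg·m²/s² = J)
4.001×10^5 J × (1 kcal / 4184 J) = 95.62 kcal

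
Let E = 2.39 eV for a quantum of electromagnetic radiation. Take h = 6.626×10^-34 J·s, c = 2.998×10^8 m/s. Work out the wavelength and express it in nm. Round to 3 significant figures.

519 nm

Solving E = h·c/λ for λ: λ = hc/E.
E = 2.39 eV = 3.829×10^-19 J; h = 6.626×10^-34 J·s; c = 2.998×10^8 m/s.
λ = 5.188×10^-7 m
5.188×10^-7 m × (1 nm / 1.000×10^-9 m) = 518.8 nm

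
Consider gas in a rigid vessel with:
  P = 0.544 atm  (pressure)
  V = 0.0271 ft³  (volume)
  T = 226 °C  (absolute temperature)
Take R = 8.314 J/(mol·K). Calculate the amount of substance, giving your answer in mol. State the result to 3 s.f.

Solving PV = nRT for n: n = PV/(RT).
P = 0.544 atm = 55121 Pa; V = 0.0271 ft³ = 7.674×10^-4 m³; T = 226 °C = 499.1 K; R = 8.314 J/(mol·K).
n = 0.01019 mol

0.0102 mol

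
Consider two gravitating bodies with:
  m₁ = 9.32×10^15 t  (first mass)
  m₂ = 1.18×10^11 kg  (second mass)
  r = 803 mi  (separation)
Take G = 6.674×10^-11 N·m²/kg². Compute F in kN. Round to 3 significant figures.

From Newton's law of gravitation: F = Gm₁m₂/r².
m₁ = 9.32×10^15 t = 9.320×10^18 kg; m₂ = 1.18×10^11 kg; r = 803 mi = 1.292×10^6 m; G = 6.674×10^-11 N·m²/kg².
F = 4.395×10^7 N
4.395×10^7 N × (1 kN / 1000 N) = 43950 kN

43900 kN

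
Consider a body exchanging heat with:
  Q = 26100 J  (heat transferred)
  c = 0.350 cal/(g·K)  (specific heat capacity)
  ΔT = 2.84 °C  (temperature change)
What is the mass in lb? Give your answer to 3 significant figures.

Rearranging Q = m·c·ΔT for m: m = Q/(c·ΔT).
Q = 26100 J; c = 0.350 cal/(g·K) = 1464 J/(kg·K); ΔT = 2.84 °C = 2.840 K.
m = 6.276 kg
6.276 kg × (1 lb / 0.4536 kg) = 13.84 lb

13.8 lb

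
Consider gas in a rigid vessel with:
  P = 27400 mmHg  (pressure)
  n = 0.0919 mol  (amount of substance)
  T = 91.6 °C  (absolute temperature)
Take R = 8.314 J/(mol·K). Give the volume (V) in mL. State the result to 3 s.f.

76.3 mL

From the ideal-gas law: V = nRT/P.
P = 27400 mmHg = 3.653×10^6 Pa; n = 0.0919 mol; T = 91.6 °C = 364.8 K; R = 8.314 J/(mol·K).
V = 7.629×10^-5 m³
7.629×10^-5 m³ × (1 mL / 1.000×10^-6 m³) = 76.29 mL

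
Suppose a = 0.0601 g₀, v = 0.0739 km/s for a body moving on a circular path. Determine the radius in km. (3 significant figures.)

Rearranging: r = v²/a.
a = 0.0601 g₀ = 0.5894 m/s²; v = 0.0739 km/s = 73.90 m/s.
r = 9266 m
9266 m × (1 km / 1000 m) = 9.266 km

9.27 km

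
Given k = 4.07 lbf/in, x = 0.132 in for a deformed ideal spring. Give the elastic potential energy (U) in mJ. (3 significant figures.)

Directly: U = ½kx².
k = 4.07 lbf/in = 712.8 N/m; x = 0.132 in = 0.003353 m.
U = 0.004006 J
0.004006 J × (1 mJ / 0.001000 J) = 4.006 mJ

4.01 mJ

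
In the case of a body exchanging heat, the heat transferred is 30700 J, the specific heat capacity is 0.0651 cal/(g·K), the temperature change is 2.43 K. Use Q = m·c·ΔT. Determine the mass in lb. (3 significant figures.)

Rearranging: m = Q/(c·ΔT).
Q = 30700 J; c = 0.0651 cal/(g·K) = 272.4 J/(kg·K); ΔT = 2.43 K.
m = 46.38 kg
46.38 kg × (1 lb / 0.4536 kg) = 102.3 lb

102 lb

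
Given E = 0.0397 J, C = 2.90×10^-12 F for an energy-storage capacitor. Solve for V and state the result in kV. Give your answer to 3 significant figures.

165 kV

Solving E = ½C·V² for V: V = √(2E/C).
E = 0.0397 J; C = 2.90×10^-12 F.
V = 1.655×10^5 V
1.655×10^5 V × (1 kV / 1000 V) = 165.5 kV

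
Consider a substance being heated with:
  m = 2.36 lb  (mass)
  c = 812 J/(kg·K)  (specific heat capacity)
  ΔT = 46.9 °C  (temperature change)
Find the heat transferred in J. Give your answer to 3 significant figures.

40800 J

Q is given directly by: Q = mcΔT.
m = 2.36 lb = 1.070 kg; c = 812 J/(kg·K); ΔT = 46.9 °C = 46.90 K.
Q = 40767 J  (the unit combination reduces to kg·m²/s² = J)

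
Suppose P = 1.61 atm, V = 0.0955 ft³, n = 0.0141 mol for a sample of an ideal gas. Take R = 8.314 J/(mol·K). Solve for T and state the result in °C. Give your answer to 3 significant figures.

Rearranging: T = PV/(nR).
P = 1.61 atm = 1.631×10^5 Pa; V = 0.0955 ft³ = 0.002704 m³; n = 0.0141 mol; R = 8.314 J/(mol·K).
T = 3763 K
3763 K − 273.15 = 3490 °C

3490 °C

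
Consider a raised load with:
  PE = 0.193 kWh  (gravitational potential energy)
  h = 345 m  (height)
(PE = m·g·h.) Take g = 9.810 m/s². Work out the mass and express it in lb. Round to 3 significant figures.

Rearranging PE = m·g·h for m: m = PE/(g·h).
PE = 0.193 kWh = 6.948×10^5 J; h = 345 m; g = 9.810 m/s².
m = 205.3 kg
205.3 kg × (1 lb / 0.4536 kg) = 452.6 lb

453 lb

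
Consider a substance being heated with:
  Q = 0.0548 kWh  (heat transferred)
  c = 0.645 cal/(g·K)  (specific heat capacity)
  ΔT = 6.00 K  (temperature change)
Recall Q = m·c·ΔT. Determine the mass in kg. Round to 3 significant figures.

12.2 kg

Solving Q = m·c·ΔT for m: m = Q/(c·ΔT).
Q = 0.0548 kWh = 1.973×10^5 J; c = 0.645 cal/(g·K) = 2699 J/(kg·K); ΔT = 6.00 K.
m = 12.18 kg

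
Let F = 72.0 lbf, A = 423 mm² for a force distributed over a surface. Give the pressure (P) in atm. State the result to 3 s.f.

P is given directly by: P = F/A.
F = 72.0 lbf = 320.3 N; A = 423 mm² = 4.230×10^-4 m².
P = 7.571×10^5 Pa  (the unit combination reduces to kg/(m·s²) = Pa)
7.571×10^5 Pa × (1 atm / 1.013×10^5 Pa) = 7.472 atm

7.47 atm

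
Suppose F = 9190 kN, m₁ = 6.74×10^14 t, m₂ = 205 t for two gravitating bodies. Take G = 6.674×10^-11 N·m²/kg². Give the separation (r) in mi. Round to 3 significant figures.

Rearranging: r = √(G·m₁m₂/F).
F = 9190 kN = 9.190×10^6 N; m₁ = 6.74×10^14 t = 6.740×10^17 kg; m₂ = 205 t = 2.050×10^5 kg; G = 6.674×10^-11 N·m²/kg².
r = 1002 m
1002 m × (1 mi / 1609 m) = 0.6224 mi

0.622 mi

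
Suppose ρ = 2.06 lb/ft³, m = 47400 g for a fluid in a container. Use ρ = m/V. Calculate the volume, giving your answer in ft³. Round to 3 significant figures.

Rearranging: V = m/ρ.
ρ = 2.06 lb/ft³ = 33.00 kg/m³; m = 47400 g = 47.40 kg.
V = 1.436 m³
1.436 m³ × (1 ft³ / 0.02832 m³) = 50.73 ft³

50.7 ft³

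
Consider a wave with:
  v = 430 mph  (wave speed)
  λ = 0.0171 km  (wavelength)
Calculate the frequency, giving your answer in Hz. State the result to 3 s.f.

11.2 Hz

Rearranging v = f·λ for f: f = v/λ.
v = 430 mph = 192.2 m/s; λ = 0.0171 km = 17.10 m.
f = 11.24 Hz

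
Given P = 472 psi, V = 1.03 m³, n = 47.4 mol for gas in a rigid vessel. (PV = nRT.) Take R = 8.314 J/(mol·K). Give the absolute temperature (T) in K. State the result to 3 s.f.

8510 K

Rearranging: T = PV/(nR).
P = 472 psi = 3.254×10^6 Pa; V = 1.03 m³; n = 47.4 mol; R = 8.314 J/(mol·K).
T = 8506 K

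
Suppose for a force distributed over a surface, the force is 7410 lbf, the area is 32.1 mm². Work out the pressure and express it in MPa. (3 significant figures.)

Directly: P = F/A.
F = 7410 lbf = 32961 N; A = 32.1 mm² = 3.210×10^-5 m².
P = 1.027×10^9 Pa
1.027×10^9 Pa × (1 MPa / 1.000×10^6 Pa) = 1027 MPa

1030 MPa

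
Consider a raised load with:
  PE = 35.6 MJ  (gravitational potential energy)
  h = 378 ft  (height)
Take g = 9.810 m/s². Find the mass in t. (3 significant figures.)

31.5 t

Solving PE = m·g·h for m: m = PE/(g·h).
PE = 35.6 MJ = 3.560×10^7 J; h = 378 ft = 115.2 m; g = 9.810 m/s².
m = 31497 kg
31497 kg × (1 t / 1000 kg) = 31.50 t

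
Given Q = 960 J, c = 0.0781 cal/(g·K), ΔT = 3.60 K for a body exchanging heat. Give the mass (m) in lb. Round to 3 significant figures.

1.80 lb

Solving Q = m·c·ΔT for m: m = Q/(c·ΔT).
Q = 960 J; c = 0.0781 cal/(g·K) = 326.8 J/(kg·K); ΔT = 3.60 K.
m = 0.8161 kg
0.8161 kg × (1 lb / 0.4536 kg) = 1.799 lb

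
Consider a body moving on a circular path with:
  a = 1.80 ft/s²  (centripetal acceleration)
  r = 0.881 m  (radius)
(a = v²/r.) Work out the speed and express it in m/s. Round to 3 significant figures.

0.695 m/s

Rearranging: v = √(a·r).
a = 1.80 ft/s² = 0.5486 m/s²; r = 0.881 m.
v = 0.6952 m/s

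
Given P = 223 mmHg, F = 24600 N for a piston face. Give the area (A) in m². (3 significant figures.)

0.827 m²

Rearranging: A = F/P.
P = 223 mmHg = 29731 Pa; F = 24600 N.
A = 0.8274 m²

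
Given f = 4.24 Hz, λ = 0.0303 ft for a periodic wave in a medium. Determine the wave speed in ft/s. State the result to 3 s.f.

0.128 ft/s

v is given directly by: v = fλ.
f = 4.24 Hz; λ = 0.0303 ft = 0.009235 m.
v = 0.03916 m/s
0.03916 m/s × (1 ft/s / 0.3048 m/s) = 0.1285 ft/s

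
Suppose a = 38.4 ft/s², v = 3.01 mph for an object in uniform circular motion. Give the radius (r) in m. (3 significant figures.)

Rearranging a = v²/r for r: r = v²/a.
a = 38.4 ft/s² = 11.70 m/s²; v = 3.01 mph = 1.346 m/s.
r = 0.1547 m

0.155 m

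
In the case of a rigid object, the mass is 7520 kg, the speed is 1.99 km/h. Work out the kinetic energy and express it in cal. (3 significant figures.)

Directly: KE = ½mv².
m = 7520 kg; v = 1.99 km/h = 0.5528 m/s.
KE = 1149 J
1149 J × (1 cal / 4.184 J) = 274.6 cal

275 cal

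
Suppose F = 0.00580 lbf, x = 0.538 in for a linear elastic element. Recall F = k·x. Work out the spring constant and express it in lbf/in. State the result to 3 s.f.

From Hooke's law: k = F/x.
F = 0.00580 lbf = 0.02580 N; x = 0.538 in = 0.01367 m.
k = 1.888 N/m
1.888 N/m × (1 lbf/in / 175.1 N/m) = 0.01078 lbf/in

0.0108 lbf/in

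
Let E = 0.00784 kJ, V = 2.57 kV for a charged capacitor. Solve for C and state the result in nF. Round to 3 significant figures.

2370 nF

Solving E = ½C·V² for C: C = 2E/V².
E = 0.00784 kJ = 7.840 J; V = 2.57 kV = 2570 V.
C = 2.374×10^-6 F
2.374×10^-6 F × (1 nF / 1.000×10^-9 F) = 2374 nF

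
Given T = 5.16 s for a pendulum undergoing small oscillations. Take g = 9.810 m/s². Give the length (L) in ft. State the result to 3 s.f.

Rearranging: L = g·(T/2π)².
T = 5.16 s; g = 9.810 m/s².
L = 6.616 m
6.616 m × (1 ft / 0.3048 m) = 21.71 ft

21.7 ft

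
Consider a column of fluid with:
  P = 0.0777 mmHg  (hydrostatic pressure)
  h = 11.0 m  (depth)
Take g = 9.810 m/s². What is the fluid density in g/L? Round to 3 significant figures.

0.0960 g/L

Solving P = ρ·g·h for ρ: ρ = P/(g·h).
P = 0.0777 mmHg = 10.36 Pa; h = 11.0 m; g = 9.810 m/s².
ρ = 0.09600 kg/m³
Since 1 g/L = 1 kg/m³, 0.09600 g/L.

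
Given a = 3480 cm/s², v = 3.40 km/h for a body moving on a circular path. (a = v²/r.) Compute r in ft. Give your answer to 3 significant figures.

Rearranging: r = v²/a.
a = 3480 cm/s² = 34.80 m/s²; v = 3.40 km/h = 0.9444 m/s.
r = 0.02563 m
0.02563 m × (1 ft / 0.3048 m) = 0.08409 ft

0.0841 ft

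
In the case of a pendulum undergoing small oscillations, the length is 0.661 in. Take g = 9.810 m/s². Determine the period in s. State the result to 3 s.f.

T is given directly by: T = 2π√(L/g).
L = 0.661 in = 0.01679 m; g = 9.810 m/s².
T = 0.2599 s

0.260 s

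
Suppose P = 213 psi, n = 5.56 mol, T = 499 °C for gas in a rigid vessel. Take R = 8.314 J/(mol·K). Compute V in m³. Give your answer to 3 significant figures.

0.0243 m³

From the ideal-gas law: V = nRT/P.
P = 213 psi = 1.469×10^6 Pa; n = 5.56 mol; T = 499 °C = 772.1 K; R = 8.314 J/(mol·K).
V = 0.02430 m³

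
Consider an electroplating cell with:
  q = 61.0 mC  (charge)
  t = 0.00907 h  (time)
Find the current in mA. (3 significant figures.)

Solving q = I·t for I: I = q/t.
q = 61.0 mC = 0.06100 C; t = 0.00907 h = 32.65 s.
I = 0.001868 A
0.001868 A × (1 mA / 0.001000 A) = 1.868 mA

1.87 mA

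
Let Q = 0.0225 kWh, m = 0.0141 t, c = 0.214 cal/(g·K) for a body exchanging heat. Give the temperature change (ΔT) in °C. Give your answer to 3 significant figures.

Rearranging Q = m·c·ΔT for ΔT: ΔT = Q/(m·c).
Q = 0.0225 kWh = 81000 J; m = 0.0141 t = 14.10 kg; c = 0.214 cal/(g·K) = 895.4 J/(kg·K).
ΔT = 6.416 K
Since 1 °C = 1 K, 6.416 °C.

6.42 °C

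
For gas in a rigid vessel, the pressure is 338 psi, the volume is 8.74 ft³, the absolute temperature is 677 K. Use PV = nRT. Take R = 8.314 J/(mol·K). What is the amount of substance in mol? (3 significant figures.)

Solving PV = nRT for n: n = PV/(RT).
P = 338 psi = 2.330×10^6 Pa; V = 8.74 ft³ = 0.2475 m³; T = 677 K; R = 8.314 J/(mol·K).
n = 102.5 mol

102 mol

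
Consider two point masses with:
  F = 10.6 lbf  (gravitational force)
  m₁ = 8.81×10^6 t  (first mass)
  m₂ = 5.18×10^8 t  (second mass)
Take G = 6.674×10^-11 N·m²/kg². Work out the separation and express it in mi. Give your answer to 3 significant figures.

49.9 mi

Rearranging F = G·m₁·m₂/r² for r: r = √(G·m₁m₂/F).
F = 10.6 lbf = 47.15 N; m₁ = 8.81×10^6 t = 8.810×10^9 kg; m₂ = 5.18×10^8 t = 5.180×10^11 kg; G = 6.674×10^-11 N·m²/kg².
r = 80371 m
80371 m × (1 mi / 1609 m) = 49.94 mi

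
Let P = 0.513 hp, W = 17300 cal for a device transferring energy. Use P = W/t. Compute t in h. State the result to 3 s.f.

0.0526 h

Rearranging P = W/t for t: t = W/P.
P = 0.513 hp = 382.5 W; W = 17300 cal = 72383 J.
t = 189.2 s
189.2 s × (1 h / 3600 s) = 0.05256 h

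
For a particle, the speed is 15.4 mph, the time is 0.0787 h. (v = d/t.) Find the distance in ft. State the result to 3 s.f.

6400 ft

Rearranging v = d/t for d: d = v·t.
v = 15.4 mph = 6.884 m/s; t = 0.0787 h = 283.3 s.
d = 1950 m
1950 m × (1 ft / 0.3048 m) = 6399 ft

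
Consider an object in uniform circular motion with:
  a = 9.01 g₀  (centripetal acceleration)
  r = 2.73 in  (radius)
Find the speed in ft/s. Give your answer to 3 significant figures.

Solving a = v²/r for v: v = √(a·r).
a = 9.01 g₀ = 88.36 m/s²; r = 2.73 in = 0.06934 m.
v = 2.475 m/s
2.475 m/s × (1 ft/s / 0.3048 m/s) = 8.121 ft/s

8.12 ft/s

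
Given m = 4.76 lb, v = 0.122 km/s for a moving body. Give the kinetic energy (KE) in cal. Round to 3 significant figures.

3840 cal

KE is given directly by: KE = ½mv².
m = 4.76 lb = 2.159 kg; v = 0.122 km/s = 122.0 m/s.
KE = 16068 J  (the unit combination reduces to kg·m²/s² = J)
16068 J × (1 cal / 4.184 J) = 3840 cal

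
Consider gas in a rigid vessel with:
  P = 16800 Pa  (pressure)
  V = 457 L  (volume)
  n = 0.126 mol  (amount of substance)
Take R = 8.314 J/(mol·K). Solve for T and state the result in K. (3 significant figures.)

From the ideal-gas law: T = PV/(nR).
P = 16800 Pa; V = 457 L = 0.4570 m³; n = 0.126 mol; R = 8.314 J/(mol·K).
T = 7329 K

7330 K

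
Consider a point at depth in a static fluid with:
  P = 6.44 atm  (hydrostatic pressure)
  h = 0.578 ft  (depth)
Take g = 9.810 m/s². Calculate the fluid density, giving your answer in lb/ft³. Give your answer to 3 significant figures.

23600 lb/ft³

Rearranging P = ρ·g·h for ρ: ρ = P/(g·h).
P = 6.44 atm = 6.525×10^5 Pa; h = 0.578 ft = 0.1762 m; g = 9.810 m/s².
ρ = 3.776×10^5 kg/m³
3.776×10^5 kg/m³ × (1 lb/ft³ / 16.02 kg/m³) = 23571 lb/ft³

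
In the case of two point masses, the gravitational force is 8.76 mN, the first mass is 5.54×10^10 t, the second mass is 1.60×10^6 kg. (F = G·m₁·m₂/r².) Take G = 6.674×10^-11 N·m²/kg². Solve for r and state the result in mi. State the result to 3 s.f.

Rearranging F = G·m₁·m₂/r² for r: r = √(G·m₁m₂/F).
F = 8.76 mN = 0.008760 N; m₁ = 5.54×10^10 t = 5.540×10^13 kg; m₂ = 1.60×10^6 kg; G = 6.674×10^-11 N·m²/kg².
r = 8.218×10^5 m
8.218×10^5 m × (1 mi / 1609 m) = 510.6 mi

511 mi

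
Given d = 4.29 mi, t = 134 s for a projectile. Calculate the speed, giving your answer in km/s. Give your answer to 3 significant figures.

v is given directly by: v = d/t.
d = 4.29 mi = 6904 m; t = 134 s.
v = 51.52 m/s
51.52 m/s × (1 km/s / 1000 m/s) = 0.05152 km/s

0.0515 km/s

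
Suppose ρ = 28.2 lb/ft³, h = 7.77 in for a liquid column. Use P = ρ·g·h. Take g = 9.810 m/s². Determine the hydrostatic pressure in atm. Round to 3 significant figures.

P is given directly by: P = ρgh.
ρ = 28.2 lb/ft³ = 451.7 kg/m³; h = 7.77 in = 0.1974 m; g = 9.810 m/s².
P = 874.6 Pa
874.6 Pa × (1 atm / 1.013×10^5 Pa) = 0.008631 atm

0.00863 atm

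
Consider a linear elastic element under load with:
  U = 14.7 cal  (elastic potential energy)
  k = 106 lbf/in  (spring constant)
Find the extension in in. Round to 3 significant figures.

3.20 in

Rearranging U = ½k·x² for x: x = √(2U/k).
U = 14.7 cal = 61.50 J; k = 106 lbf/in = 18563 N/m.
x = 0.08140 m
0.08140 m × (1 in / 0.02540 m) = 3.205 in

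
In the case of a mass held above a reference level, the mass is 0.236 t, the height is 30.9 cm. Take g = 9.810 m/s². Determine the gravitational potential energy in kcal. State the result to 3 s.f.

0.171 kcal

Directly: PE = mgh.
m = 0.236 t = 236.0 kg; h = 30.9 cm = 0.3090 m; g = 9.810 m/s².
PE = 715.4 J
715.4 J × (1 kcal / 4184 J) = 0.1710 kcal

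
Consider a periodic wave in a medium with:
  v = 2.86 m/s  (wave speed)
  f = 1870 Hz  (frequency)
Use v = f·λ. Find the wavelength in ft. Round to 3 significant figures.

0.00502 ft

Rearranging: λ = v/f.
v = 2.86 m/s; f = 1870 Hz.
λ = 0.001529 m
0.001529 m × (1 ft / 0.3048 m) = 0.005018 ft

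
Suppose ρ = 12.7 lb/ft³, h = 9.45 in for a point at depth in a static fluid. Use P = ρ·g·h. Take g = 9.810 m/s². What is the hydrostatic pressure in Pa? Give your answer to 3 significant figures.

479 Pa

P is given directly by: P = ρgh.
ρ = 12.7 lb/ft³ = 203.4 kg/m³; h = 9.45 in = 0.2400 m; g = 9.810 m/s².
P = 479.0 Pa  (the unit combination reduces to kg/(m·s²) = Pa)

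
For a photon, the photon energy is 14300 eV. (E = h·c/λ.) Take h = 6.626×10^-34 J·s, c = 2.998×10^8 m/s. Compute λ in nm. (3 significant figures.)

0.0867 nm

Solving E = h·c/λ for λ: λ = hc/E.
E = 14300 eV = 2.291×10^-15 J; h = 6.626×10^-34 J·s; c = 2.998×10^8 m/s.
λ = 8.670×10^-11 m
8.670×10^-11 m × (1 nm / 1.000×10^-9 m) = 0.08670 nm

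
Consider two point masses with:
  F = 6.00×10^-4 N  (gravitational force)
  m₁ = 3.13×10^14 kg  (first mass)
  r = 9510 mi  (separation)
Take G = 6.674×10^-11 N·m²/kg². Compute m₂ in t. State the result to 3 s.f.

Rearranging F = G·m₁·m₂/r² for m₂: m₂ = F·r²/(G·m₁).
F = 6.00×10^-4 N; m₁ = 3.13×10^14 kg; r = 9510 mi = 1.530×10^7 m; G = 6.674×10^-11 N·m²/kg².
m₂ = 6.728×10^6 kg
6.728×10^6 kg × (1 t / 1000 kg) = 6728 t

6730 t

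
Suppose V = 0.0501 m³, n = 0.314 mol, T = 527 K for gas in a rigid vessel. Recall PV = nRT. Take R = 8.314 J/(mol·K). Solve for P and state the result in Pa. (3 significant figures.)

P is given directly by: P = nRT/V.
V = 0.0501 m³; n = 0.314 mol; T = 527 K; R = 8.314 J/(mol·K).
P = 27461 Pa  (the unit combination reduces to kg/(m·s²) = Pa)

27500 Pa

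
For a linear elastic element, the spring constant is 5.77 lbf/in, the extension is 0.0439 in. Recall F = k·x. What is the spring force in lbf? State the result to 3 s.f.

0.253 lbf

Directly: F = kx.
k = 5.77 lbf/in = 1010 N/m; x = 0.0439 in = 0.001115 m.
F = 1.127 N  (the unit combination reduces to kg·m/s² = N)
1.127 N × (1 lbf / 4.448 N) = 0.2533 lbf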